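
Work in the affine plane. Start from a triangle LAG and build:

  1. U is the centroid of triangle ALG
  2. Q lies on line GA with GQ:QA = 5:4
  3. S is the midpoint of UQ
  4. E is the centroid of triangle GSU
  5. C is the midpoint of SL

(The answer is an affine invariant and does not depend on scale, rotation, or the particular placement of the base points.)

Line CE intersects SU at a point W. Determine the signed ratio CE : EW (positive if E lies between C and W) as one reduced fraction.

Assign L = (0, 0), A = (1, 0), G = (0, 1) — the answer is frame-independent, so this choice is without loss of generality.
1. U is the centroid of triangle ALG ⇒ U = (1/3, 1/3)
2. Q lies on line GA with GQ:QA = 5:4 ⇒ Q = (5/9, 4/9)
3. S is the midpoint of UQ ⇒ S = (4/9, 7/18)
4. E is the centroid of triangle GSU ⇒ E = (7/27, 31/54)
5. C is the midpoint of SL ⇒ C = (2/9, 7/36)
line CE meets SU at W = (3/13, 11/39)
E = C + t·(W−C) with t = 13/3, so CE:EW = 13/3:-10/3

CE:EW = -13/10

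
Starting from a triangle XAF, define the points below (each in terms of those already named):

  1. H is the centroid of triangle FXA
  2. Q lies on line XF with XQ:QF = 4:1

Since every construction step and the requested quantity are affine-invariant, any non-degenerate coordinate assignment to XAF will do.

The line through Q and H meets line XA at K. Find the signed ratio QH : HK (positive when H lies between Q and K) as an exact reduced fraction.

QH:HK = 7/5

Set X = (0, 0), A = (1, 0), F = (0, 1); any affine frame gives the same invariant.
1. H is the centroid of triangle FXA ⇒ H = (1/3, 1/3)
2. Q lies on line XF with XQ:QF = 4:1 ⇒ Q = (0, 4/5)
line QH meets XA at K = (4/7, 0)
H = Q + t·(K−Q) with t = 7/12, so QH:HK = 7/12:5/12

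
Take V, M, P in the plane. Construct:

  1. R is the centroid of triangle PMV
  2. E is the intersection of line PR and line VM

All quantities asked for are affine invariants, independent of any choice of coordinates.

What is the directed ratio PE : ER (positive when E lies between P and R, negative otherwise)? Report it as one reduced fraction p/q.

PE:ER = -3

Work in coordinates with V = (0, 0), M = (1, 0), P = (0, 1).
1. R is the centroid of triangle PMV ⇒ R = (1/3, 1/3)
2. E is the intersection of line PR and line VM ⇒ E = (1/2, 0)
E = P + t·(R−P) with t = 3/2, so PE:ER = t:(1−t) = 3/2:-1/2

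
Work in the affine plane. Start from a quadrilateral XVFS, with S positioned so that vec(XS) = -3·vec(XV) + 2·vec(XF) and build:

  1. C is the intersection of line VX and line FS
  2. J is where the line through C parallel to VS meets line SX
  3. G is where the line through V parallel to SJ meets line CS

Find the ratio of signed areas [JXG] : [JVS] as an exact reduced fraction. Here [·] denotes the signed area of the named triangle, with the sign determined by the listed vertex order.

[JXG]:[JVS] = -3/2

Set X = (0, 0), V = (1, 0), F = (0, 1), S = (-3, 2); any affine frame gives the same invariant.
1. C is the intersection of line VX and line FS ⇒ C = (3, 0)
2. J is where the line through C parallel to VS meets line SX ⇒ J = (-9, 6)
3. G is where the line through V parallel to SJ meets line CS ⇒ G = (-1, 4/3)
2·[JXG] = 6, 2·[JVS] = -4
[JXG]:[JVS] = 6:-4 = -3/2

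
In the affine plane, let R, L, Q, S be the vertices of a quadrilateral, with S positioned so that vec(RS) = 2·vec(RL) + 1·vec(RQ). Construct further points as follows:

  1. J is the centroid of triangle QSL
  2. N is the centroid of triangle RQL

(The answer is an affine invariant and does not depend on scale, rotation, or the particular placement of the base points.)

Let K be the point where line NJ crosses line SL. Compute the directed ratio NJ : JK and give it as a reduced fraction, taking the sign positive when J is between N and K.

Set R = (0, 0), L = (1, 0), Q = (0, 1), S = (2, 1); any affine frame gives the same invariant.
1. J is the centroid of triangle QSL ⇒ J = (1, 2/3)
2. N is the centroid of triangle RQL ⇒ N = (1/3, 1/3)
line NJ meets SL at K = (7/3, 4/3)
J = N + t·(K−N) with t = 1/3, so NJ:JK = 1/3:2/3

NJ:JK = 1/2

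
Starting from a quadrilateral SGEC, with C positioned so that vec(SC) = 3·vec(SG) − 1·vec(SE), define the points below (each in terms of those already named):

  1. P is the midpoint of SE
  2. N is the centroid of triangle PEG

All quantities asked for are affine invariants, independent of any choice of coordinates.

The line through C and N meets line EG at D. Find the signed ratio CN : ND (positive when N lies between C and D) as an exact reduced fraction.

Assign S = (0, 0), G = (1, 0), E = (0, 1), C = (3, -1) — the answer is frame-independent, so this choice is without loss of generality.
1. P is the midpoint of SE ⇒ P = (0, 1/2)
2. N is the centroid of triangle PEG ⇒ N = (1/3, 1/2)
line CN meets EG at D = (5/7, 2/7)
N = C + t·(D−C) with t = 7/6, so CN:ND = 7/6:-1/6

CN:ND = -7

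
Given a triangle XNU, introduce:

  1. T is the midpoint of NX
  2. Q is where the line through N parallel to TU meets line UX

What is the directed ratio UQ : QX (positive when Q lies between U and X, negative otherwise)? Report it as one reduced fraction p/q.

Assign X = (0, 0), N = (1, 0), U = (0, 1) — the answer is frame-independent, so this choice is without loss of generality.
1. T is the midpoint of NX ⇒ T = (1/2, 0)
2. Q is where the line through N parallel to TU meets line UX ⇒ Q = (0, 2)
Q = U + t·(X−U) with t = -1, so UQ:QX = t:(1−t) = -1:2

UQ:QX = -1/2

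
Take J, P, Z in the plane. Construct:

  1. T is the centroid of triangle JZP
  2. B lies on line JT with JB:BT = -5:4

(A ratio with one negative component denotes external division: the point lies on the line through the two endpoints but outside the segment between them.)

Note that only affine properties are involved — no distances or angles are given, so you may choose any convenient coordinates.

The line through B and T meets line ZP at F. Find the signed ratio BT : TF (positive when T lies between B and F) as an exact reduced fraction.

BT:TF = -8

Work in coordinates with J = (0, 0), P = (1, 0), Z = (0, 1).
1. T is the centroid of triangle JZP ⇒ T = (1/3, 1/3)
2. B lies on line JT with JB:BT = -5:4 ⇒ B = (5/3, 5/3)
line BT meets ZP at F = (1/2, 1/2)
T = B + t·(F−B) with t = 8/7, so BT:TF = 8/7:-1/7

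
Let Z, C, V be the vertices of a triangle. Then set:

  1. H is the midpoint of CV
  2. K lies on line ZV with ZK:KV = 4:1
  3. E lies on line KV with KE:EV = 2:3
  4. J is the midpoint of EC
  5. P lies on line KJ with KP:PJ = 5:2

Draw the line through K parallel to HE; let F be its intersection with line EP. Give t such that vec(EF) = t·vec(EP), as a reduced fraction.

t = 28/23

Assign Z = (0, 0), C = (1, 0), V = (0, 1) — the answer is frame-independent, so this choice is without loss of generality.
1. H is the midpoint of CV ⇒ H = (1/2, 1/2)
2. K lies on line ZV with ZK:KV = 4:1 ⇒ K = (0, 4/5)
3. E lies on line KV with KE:EV = 2:3 ⇒ E = (0, 22/25)
4. J is the midpoint of EC ⇒ J = (1/2, 11/25)
5. P lies on line KJ with KP:PJ = 5:2 ⇒ P = (5/14, 19/35)
through K parallel to HE: direction (-1/2, 19/50); meets EP at F = (10/23, 54/115)
F = E + t·(P−E) with t = 28/23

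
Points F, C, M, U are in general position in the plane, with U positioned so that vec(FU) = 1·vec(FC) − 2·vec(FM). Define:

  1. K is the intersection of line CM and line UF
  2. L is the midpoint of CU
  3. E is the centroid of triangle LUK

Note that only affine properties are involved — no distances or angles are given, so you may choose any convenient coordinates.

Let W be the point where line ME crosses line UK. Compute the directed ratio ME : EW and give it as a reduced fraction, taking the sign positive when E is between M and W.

ME:EW = 2

Set F = (0, 0), C = (1, 0), M = (0, 1), U = (1, -2); any affine frame gives the same invariant.
1. K is the intersection of line CM and line UF ⇒ K = (-1, 2)
2. L is the midpoint of CU ⇒ L = (1, -1)
3. E is the centroid of triangle LUK ⇒ E = (1/3, -1/3)
line ME meets UK at W = (1/2, -1)
E = M + t·(W−M) with t = 2/3, so ME:EW = 2/3:1/3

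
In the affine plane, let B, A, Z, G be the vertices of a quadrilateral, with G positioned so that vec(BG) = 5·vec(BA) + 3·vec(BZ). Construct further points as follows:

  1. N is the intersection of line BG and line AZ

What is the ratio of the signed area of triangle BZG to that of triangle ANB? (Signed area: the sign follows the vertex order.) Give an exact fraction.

[BZG]:[ANB] = -40/3

Choose coordinates B = (0, 0), A = (1, 0), Z = (0, 1), G = (5, 3).
1. N is the intersection of line BG and line AZ ⇒ N = (5/8, 3/8)
2·[BZG] = -5, 2·[ANB] = 3/8
[BZG]:[ANB] = -5:3/8 = -40/3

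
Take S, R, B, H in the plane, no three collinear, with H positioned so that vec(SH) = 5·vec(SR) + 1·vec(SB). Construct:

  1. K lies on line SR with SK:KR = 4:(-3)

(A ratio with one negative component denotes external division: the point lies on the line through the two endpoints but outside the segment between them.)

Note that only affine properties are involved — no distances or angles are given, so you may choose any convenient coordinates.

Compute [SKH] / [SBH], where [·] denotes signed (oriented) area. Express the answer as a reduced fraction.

Choose coordinates S = (0, 0), R = (1, 0), B = (0, 1), H = (5, 1).
1. K lies on line SR with SK:KR = 4:(-3) ⇒ K = (4, 0)
2·[SKH] = 4, 2·[SBH] = -5
[SKH]:[SBH] = 4:-5 = -4/5

[SKH]:[SBH] = -4/5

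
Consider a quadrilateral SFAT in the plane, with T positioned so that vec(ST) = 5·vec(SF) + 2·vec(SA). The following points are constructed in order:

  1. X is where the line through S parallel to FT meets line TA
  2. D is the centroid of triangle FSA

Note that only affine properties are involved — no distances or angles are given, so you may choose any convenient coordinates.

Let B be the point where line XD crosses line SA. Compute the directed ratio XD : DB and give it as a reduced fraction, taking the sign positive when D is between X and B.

Work in coordinates with S = (0, 0), F = (1, 0), A = (0, 1), T = (5, 2).
1. X is where the line through S parallel to FT meets line TA ⇒ X = (10/3, 5/3)
2. D is the centroid of triangle FSA ⇒ D = (1/3, 1/3)
line XD meets SA at B = (0, 5/27)
D = X + t·(B−X) with t = 9/10, so XD:DB = 9/10:1/10

XD:DB = 9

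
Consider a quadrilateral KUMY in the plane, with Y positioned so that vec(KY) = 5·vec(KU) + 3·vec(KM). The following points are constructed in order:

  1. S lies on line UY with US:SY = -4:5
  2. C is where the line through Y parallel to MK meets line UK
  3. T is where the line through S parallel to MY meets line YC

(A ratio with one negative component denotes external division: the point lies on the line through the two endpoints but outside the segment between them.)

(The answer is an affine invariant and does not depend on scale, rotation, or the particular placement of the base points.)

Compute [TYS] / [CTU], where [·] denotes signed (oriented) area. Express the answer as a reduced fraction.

[TYS]:[CTU] = -35/4

Work in coordinates with K = (0, 0), U = (1, 0), M = (0, 1), Y = (5, 3).
1. S lies on line UY with US:SY = -4:5 ⇒ S = (-15, -12)
2. C is where the line through Y parallel to MK meets line UK ⇒ C = (5, 0)
3. T is where the line through S parallel to MY meets line YC ⇒ T = (5, -4)
2·[TYS] = 140, 2·[CTU] = -16
[TYS]:[CTU] = 140:-16 = -35/4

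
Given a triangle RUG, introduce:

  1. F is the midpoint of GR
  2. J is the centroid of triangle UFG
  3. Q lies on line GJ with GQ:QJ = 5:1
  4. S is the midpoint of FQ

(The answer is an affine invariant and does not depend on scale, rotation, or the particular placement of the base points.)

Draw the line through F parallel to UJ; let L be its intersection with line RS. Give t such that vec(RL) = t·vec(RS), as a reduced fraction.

Set R = (0, 0), U = (1, 0), G = (0, 1); any affine frame gives the same invariant.
1. F is the midpoint of GR ⇒ F = (0, 1/2)
2. J is the centroid of triangle UFG ⇒ J = (1/3, 1/2)
3. Q lies on line GJ with GQ:QJ = 5:1 ⇒ Q = (5/18, 7/12)
4. S is the midpoint of FQ ⇒ S = (5/36, 13/24)
through F parallel to UJ: direction (-2/3, 1/2); meets RS at L = (10/93, 13/31)
L = R + t·(S−R) with t = 24/31

t = 24/31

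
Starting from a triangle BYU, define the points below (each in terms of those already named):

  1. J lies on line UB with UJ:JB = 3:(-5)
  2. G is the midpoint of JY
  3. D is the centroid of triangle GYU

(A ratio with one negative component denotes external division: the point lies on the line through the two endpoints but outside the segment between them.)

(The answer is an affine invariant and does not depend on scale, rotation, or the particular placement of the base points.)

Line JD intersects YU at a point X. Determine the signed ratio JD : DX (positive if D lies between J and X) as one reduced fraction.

Assign B = (0, 0), Y = (1, 0), U = (0, 1) — the answer is frame-independent, so this choice is without loss of generality.
1. J lies on line UB with UJ:JB = 3:(-5) ⇒ J = (0, 5/2)
2. G is the midpoint of JY ⇒ G = (1/2, 5/4)
3. D is the centroid of triangle GYU ⇒ D = (1/2, 3/4)
line JD meets YU at X = (3/5, 2/5)
D = J + t·(X−J) with t = 5/6, so JD:DX = 5/6:1/6

JD:DX = 5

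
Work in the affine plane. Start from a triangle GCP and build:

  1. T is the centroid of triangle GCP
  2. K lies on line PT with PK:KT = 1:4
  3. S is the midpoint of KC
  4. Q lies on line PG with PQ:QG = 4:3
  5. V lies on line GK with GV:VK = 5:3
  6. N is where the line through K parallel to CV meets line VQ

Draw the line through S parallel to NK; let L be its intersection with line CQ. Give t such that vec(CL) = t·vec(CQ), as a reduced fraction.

t = -273/220

Set G = (0, 0), C = (1, 0), P = (0, 1); any affine frame gives the same invariant.
1. T is the centroid of triangle GCP ⇒ T = (1/3, 1/3)
2. K lies on line PT with PK:KT = 1:4 ⇒ K = (1/15, 13/15)
3. S is the midpoint of KC ⇒ S = (8/15, 13/30)
4. Q lies on line PG with PQ:QG = 4:3 ⇒ Q = (0, 3/7)
5. V lies on line GK with GV:VK = 5:3 ⇒ V = (1/24, 13/24)
6. N is where the line through K parallel to CV meets line VQ ⇒ N = (383/2640, 2171/2640)
through S parallel to NK: direction (-69/880, 39/880); meets CQ at L = (493/220, -117/220)
L = C + t·(Q−C) with t = -273/220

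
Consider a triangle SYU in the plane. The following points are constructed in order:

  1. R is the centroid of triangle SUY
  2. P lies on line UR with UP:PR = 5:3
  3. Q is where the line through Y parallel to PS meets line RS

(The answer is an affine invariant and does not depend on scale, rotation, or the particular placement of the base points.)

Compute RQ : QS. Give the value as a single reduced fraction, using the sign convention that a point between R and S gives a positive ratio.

Choose coordinates S = (0, 0), Y = (1, 0), U = (0, 1).
1. R is the centroid of triangle SUY ⇒ R = (1/3, 1/3)
2. P lies on line UR with UP:PR = 5:3 ⇒ P = (5/24, 7/12)
3. Q is where the line through Y parallel to PS meets line RS ⇒ Q = (14/9, 14/9)
Q = R + t·(S−R) with t = -11/3, so RQ:QS = t:(1−t) = -11/3:14/3

RQ:QS = -11/14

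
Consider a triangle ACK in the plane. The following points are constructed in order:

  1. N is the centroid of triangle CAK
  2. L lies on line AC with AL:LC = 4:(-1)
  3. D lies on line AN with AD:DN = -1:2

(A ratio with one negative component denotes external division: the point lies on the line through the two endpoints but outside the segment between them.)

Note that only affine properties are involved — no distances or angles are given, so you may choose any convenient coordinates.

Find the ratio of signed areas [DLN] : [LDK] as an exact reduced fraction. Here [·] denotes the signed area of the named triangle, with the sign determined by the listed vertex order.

Assign A = (0, 0), C = (1, 0), K = (0, 1) — the answer is frame-independent, so this choice is without loss of generality.
1. N is the centroid of triangle CAK ⇒ N = (1/3, 1/3)
2. L lies on line AC with AL:LC = 4:(-1) ⇒ L = (4/3, 0)
3. D lies on line AN with AD:DN = -1:2 ⇒ D = (-1/3, -1/3)
2·[DLN] = 8/9, 2·[LDK] = -19/9
[DLN]:[LDK] = 8/9:-19/9 = -8/19

[DLN]:[LDK] = -8/19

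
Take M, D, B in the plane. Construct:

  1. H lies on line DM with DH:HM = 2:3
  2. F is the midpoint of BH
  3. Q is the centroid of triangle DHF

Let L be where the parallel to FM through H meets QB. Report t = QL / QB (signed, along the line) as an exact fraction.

Choose coordinates M = (0, 0), D = (1, 0), B = (0, 1).
1. H lies on line DM with DH:HM = 2:3 ⇒ H = (3/5, 0)
2. F is the midpoint of BH ⇒ F = (3/10, 1/2)
3. Q is the centroid of triangle DHF ⇒ Q = (19/30, 1/6)
through H parallel to FM: direction (-3/10, -1/2); meets QB at L = (57/85, 2/17)
L = Q + t·(B−Q) with t = -1/17

t = -1/17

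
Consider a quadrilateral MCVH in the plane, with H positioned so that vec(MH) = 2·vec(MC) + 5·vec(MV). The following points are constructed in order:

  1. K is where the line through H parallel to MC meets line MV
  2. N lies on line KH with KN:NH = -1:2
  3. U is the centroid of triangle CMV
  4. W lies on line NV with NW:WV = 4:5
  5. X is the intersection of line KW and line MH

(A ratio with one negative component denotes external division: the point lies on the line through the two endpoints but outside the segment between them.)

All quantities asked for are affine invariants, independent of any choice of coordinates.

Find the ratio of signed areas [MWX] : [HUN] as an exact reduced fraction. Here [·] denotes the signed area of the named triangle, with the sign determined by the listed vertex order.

[MWX]:[HUN] = 25/14

Work in coordinates with M = (0, 0), C = (1, 0), V = (0, 1), H = (2, 5).
1. K is where the line through H parallel to MC meets line MV ⇒ K = (0, 5)
2. N lies on line KH with KN:NH = -1:2 ⇒ N = (-2, 5)
3. U is the centroid of triangle CMV ⇒ U = (1/3, 1/3)
4. W lies on line NV with NW:WV = 4:5 ⇒ W = (-10/9, 29/9)
5. X is the intersection of line KW and line MH ⇒ X = (50/9, 125/9)
2·[MWX] = -100/3, 2·[HUN] = -56/3
[MWX]:[HUN] = -100/3:-56/3 = 25/14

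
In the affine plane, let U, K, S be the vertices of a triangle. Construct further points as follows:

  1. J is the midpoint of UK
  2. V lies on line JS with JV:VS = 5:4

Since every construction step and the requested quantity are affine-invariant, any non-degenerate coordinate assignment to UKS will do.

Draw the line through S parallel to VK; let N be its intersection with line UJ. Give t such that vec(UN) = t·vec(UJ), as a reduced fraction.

Set U = (0, 0), K = (1, 0), S = (0, 1); any affine frame gives the same invariant.
1. J is the midpoint of UK ⇒ J = (1/2, 0)
2. V lies on line JS with JV:VS = 5:4 ⇒ V = (2/9, 5/9)
through S parallel to VK: direction (7/9, -5/9); meets UJ at N = (7/5, 0)
N = U + t·(J−U) with t = 14/5

t = 14/5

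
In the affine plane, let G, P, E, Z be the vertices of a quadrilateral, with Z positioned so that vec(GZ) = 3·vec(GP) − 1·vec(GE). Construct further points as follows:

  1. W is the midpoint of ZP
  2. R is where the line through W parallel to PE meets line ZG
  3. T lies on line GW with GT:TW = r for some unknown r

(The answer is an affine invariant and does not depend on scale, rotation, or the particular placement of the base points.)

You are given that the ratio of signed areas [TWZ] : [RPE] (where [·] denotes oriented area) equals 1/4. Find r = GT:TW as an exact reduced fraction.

r = 3

Work in coordinates with G = (0, 0), P = (1, 0), E = (0, 1), Z = (3, -1).
1. W is the midpoint of ZP ⇒ W = (2, -1/2)
2. R is where the line through W parallel to PE meets line ZG ⇒ R = (9/4, -3/4)
3. With GT:TW = r, write λ = r/(r+1) so T = G + λ·(W−G); T is affine-linear in λ
Every point depending on T is an affine combination of T and λ-independent points, so each such coordinate is linear in λ; the λ² term in each signed area is a multiple of (W−G)×(W−G) = 0, so 2·[TWZ] and 2·[RPE] are each linear in λ. Evaluating at λ=0 and λ=1:
  2·[TWZ] = 1/2·λ − 1/2,   2·[RPE] = -1/2
So [TWZ]:[RPE] = (1/2·λ − 1/2) / (-1/2). Setting this equal to 1/4:
  1/2·λ − 1/2 = 1/4·(-1/2)  ⇒  λ = 3/4
Then r = λ/(1−λ) = (3/4)/(1/4) = 3. Check: with r = 3, T = (3/2, -3/8) and [TWZ]:[RPE] = 1/4 as required.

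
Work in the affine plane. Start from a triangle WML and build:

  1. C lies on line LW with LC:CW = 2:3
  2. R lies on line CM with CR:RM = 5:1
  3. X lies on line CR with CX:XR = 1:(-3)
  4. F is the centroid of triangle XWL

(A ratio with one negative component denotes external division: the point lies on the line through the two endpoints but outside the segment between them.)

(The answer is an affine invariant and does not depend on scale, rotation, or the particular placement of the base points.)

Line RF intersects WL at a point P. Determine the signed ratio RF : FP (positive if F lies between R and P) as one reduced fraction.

Work in coordinates with W = (0, 0), M = (1, 0), L = (0, 1).
1. C lies on line LW with LC:CW = 2:3 ⇒ C = (0, 3/5)
2. R lies on line CM with CR:RM = 5:1 ⇒ R = (5/6, 1/10)
3. X lies on line CR with CX:XR = 1:(-3) ⇒ X = (-5/12, 17/20)
4. F is the centroid of triangle XWL ⇒ F = (-5/36, 37/60)
line RF meets WL at P = (0, 19/35)
F = R + t·(P−R) with t = 7/6, so RF:FP = 7/6:-1/6

RF:FP = -7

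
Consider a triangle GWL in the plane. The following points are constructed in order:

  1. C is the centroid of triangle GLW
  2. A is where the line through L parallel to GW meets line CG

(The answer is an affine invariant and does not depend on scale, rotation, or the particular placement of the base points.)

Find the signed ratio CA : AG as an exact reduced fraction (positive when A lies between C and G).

Assign G = (0, 0), W = (1, 0), L = (0, 1) — the answer is frame-independent, so this choice is without loss of generality.
1. C is the centroid of triangle GLW ⇒ C = (1/3, 1/3)
2. A is where the line through L parallel to GW meets line CG ⇒ A = (1, 1)
A = C + t·(G−C) with t = -2, so CA:AG = t:(1−t) = -2:3

CA:AG = -2/3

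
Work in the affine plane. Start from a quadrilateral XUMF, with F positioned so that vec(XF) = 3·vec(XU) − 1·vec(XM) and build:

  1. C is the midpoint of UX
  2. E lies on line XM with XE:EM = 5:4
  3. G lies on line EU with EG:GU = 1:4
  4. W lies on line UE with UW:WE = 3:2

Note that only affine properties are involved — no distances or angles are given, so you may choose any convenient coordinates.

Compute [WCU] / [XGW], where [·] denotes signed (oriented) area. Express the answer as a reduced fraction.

[WCU]:[XGW] = -3/2

Choose coordinates X = (0, 0), U = (1, 0), M = (0, 1), F = (3, -1).
1. C is the midpoint of UX ⇒ C = (1/2, 0)
2. E lies on line XM with XE:EM = 5:4 ⇒ E = (0, 5/9)
3. G lies on line EU with EG:GU = 1:4 ⇒ G = (1/5, 4/9)
4. W lies on line UE with UW:WE = 3:2 ⇒ W = (2/5, 1/3)
2·[WCU] = 1/6, 2·[XGW] = -1/9
[WCU]:[XGW] = 1/6:-1/9 = -3/2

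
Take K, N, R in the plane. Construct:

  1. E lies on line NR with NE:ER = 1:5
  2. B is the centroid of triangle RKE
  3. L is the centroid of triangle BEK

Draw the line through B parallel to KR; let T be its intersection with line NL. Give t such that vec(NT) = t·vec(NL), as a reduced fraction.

Work in coordinates with K = (0, 0), N = (1, 0), R = (0, 1).
1. E lies on line NR with NE:ER = 1:5 ⇒ E = (5/6, 1/6)
2. B is the centroid of triangle RKE ⇒ B = (5/18, 7/18)
3. L is the centroid of triangle BEK ⇒ L = (10/27, 5/27)
through B parallel to KR: direction (0, 1); meets NL at T = (5/18, 65/306)
T = N + t·(L−N) with t = 39/34

t = 39/34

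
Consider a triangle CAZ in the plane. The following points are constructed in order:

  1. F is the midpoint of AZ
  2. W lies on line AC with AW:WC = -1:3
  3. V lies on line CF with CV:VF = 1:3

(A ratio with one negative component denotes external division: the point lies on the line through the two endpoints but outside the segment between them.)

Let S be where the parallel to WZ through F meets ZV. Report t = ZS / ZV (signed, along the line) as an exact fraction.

t = 4/19

Assign C = (0, 0), A = (1, 0), Z = (0, 1) — the answer is frame-independent, so this choice is without loss of generality.
1. F is the midpoint of AZ ⇒ F = (1/2, 1/2)
2. W lies on line AC with AW:WC = -1:3 ⇒ W = (3/2, 0)
3. V lies on line CF with CV:VF = 1:3 ⇒ V = (1/8, 1/8)
through F parallel to WZ: direction (-3/2, 1); meets ZV at S = (1/38, 31/38)
S = Z + t·(V−Z) with t = 4/19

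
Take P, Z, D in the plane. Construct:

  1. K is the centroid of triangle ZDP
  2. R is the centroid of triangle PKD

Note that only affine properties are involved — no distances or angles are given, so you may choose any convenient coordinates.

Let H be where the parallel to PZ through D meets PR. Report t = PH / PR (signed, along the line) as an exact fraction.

t = 9/4

Choose coordinates P = (0, 0), Z = (1, 0), D = (0, 1).
1. K is the centroid of triangle ZDP ⇒ K = (1/3, 1/3)
2. R is the centroid of triangle PKD ⇒ R = (1/9, 4/9)
through D parallel to PZ: direction (1, 0); meets PR at H = (1/4, 1)
H = P + t·(R−P) with t = 9/4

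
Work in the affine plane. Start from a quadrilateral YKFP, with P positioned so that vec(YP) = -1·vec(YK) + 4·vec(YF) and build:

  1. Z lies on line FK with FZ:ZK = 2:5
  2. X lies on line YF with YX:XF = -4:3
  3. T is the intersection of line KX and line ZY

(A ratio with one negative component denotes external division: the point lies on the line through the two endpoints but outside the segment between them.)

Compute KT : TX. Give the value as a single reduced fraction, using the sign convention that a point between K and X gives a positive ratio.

KT:TX = 5/8

Work in coordinates with Y = (0, 0), K = (1, 0), F = (0, 1), P = (-1, 4).
1. Z lies on line FK with FZ:ZK = 2:5 ⇒ Z = (2/7, 5/7)
2. X lies on line YF with YX:XF = -4:3 ⇒ X = (0, 4)
3. T is the intersection of line KX and line ZY ⇒ T = (8/13, 20/13)
T = K + t·(X−K) with t = 5/13, so KT:TX = t:(1−t) = 5/13:8/13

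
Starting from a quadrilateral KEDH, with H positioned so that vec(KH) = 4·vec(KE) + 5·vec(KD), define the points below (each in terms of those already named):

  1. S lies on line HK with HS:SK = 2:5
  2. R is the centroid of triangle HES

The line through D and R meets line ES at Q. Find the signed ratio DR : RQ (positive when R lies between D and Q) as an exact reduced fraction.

DR:RQ = -62/5

Set K = (0, 0), E = (1, 0), D = (0, 1), H = (4, 5); any affine frame gives the same invariant.
1. S lies on line HK with HS:SK = 2:5 ⇒ S = (20/7, 25/7)
2. R is the centroid of triangle HES ⇒ R = (55/21, 20/7)
line DR meets ES at Q = (1045/434, 1175/434)
R = D + t·(Q−D) with t = 62/57, so DR:RQ = 62/57:-5/57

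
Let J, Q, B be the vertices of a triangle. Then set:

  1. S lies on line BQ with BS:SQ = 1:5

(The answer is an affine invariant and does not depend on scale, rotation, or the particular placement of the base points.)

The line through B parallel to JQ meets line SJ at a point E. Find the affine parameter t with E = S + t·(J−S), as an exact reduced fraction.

t = -1/5

Set J = (0, 0), Q = (1, 0), B = (0, 1); any affine frame gives the same invariant.
1. S lies on line BQ with BS:SQ = 1:5 ⇒ S = (1/6, 5/6)
through B parallel to JQ: direction (1, 0); meets SJ at E = (1/5, 1)
E = S + t·(J−S) with t = -1/5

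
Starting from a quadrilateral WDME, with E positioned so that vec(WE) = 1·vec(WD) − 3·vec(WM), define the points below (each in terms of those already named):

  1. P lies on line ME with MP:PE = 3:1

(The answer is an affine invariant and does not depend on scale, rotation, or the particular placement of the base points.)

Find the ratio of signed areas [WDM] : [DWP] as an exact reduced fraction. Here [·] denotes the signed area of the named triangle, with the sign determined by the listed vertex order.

Set W = (0, 0), D = (1, 0), M = (0, 1), E = (1, -3); any affine frame gives the same invariant.
1. P lies on line ME with MP:PE = 3:1 ⇒ P = (3/4, -2)
2·[WDM] = 1, 2·[DWP] = 2
[WDM]:[DWP] = 1:2 = 1/2

[WDM]:[DWP] = 1/2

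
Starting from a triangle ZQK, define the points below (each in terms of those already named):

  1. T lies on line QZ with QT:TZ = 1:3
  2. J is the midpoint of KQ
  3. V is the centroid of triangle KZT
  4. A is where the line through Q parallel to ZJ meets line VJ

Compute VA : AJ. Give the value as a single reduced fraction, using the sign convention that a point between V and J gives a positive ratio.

Choose coordinates Z = (0, 0), Q = (1, 0), K = (0, 1).
1. T lies on line QZ with QT:TZ = 1:3 ⇒ T = (3/4, 0)
2. J is the midpoint of KQ ⇒ J = (1/2, 1/2)
3. V is the centroid of triangle KZT ⇒ V = (1/4, 1/3)
4. A is where the line through Q parallel to ZJ meets line VJ ⇒ A = (7/2, 5/2)
A = V + t·(J−V) with t = 13, so VA:AJ = t:(1−t) = 13:-12

VA:AJ = -13/12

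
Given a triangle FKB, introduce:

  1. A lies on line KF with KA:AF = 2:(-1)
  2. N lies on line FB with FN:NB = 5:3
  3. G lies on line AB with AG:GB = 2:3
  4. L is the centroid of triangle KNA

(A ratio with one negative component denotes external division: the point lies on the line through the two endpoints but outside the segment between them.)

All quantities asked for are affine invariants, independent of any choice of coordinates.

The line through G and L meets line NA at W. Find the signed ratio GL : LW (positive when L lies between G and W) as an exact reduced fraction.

Choose coordinates F = (0, 0), K = (1, 0), B = (0, 1).
1. A lies on line KF with KA:AF = 2:(-1) ⇒ A = (-1, 0)
2. N lies on line FB with FN:NB = 5:3 ⇒ N = (0, 5/8)
3. G lies on line AB with AG:GB = 2:3 ⇒ G = (-3/5, 2/5)
4. L is the centroid of triangle KNA ⇒ L = (0, 5/24)
line GL meets NA at W = (-15/34, 95/272)
L = G + t·(W−G) with t = 34/9, so GL:LW = 34/9:-25/9

GL:LW = -34/25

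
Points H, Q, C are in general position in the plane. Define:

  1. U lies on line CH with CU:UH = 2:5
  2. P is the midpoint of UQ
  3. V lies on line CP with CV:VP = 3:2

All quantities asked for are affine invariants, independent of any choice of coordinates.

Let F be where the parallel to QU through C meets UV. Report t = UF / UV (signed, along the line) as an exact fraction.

t = 5/2

Choose coordinates H = (0, 0), Q = (1, 0), C = (0, 1).
1. U lies on line CH with CU:UH = 2:5 ⇒ U = (0, 5/7)
2. P is the midpoint of UQ ⇒ P = (1/2, 5/14)
3. V lies on line CP with CV:VP = 3:2 ⇒ V = (3/10, 43/70)
through C parallel to QU: direction (-1, 5/7); meets UV at F = (3/4, 13/28)
F = U + t·(V−U) with t = 5/2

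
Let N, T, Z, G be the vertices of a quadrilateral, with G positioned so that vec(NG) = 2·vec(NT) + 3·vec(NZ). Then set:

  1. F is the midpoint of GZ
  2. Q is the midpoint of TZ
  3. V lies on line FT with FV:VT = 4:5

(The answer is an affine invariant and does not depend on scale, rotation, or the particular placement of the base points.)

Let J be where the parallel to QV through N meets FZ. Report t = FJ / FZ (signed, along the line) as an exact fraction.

t = -7/2

Work in coordinates with N = (0, 0), T = (1, 0), Z = (0, 1), G = (2, 3).
1. F is the midpoint of GZ ⇒ F = (1, 2)
2. Q is the midpoint of TZ ⇒ Q = (1/2, 1/2)
3. V lies on line FT with FV:VT = 4:5 ⇒ V = (1, 10/9)
through N parallel to QV: direction (1/2, 11/18); meets FZ at J = (9/2, 11/2)
J = F + t·(Z−F) with t = -7/2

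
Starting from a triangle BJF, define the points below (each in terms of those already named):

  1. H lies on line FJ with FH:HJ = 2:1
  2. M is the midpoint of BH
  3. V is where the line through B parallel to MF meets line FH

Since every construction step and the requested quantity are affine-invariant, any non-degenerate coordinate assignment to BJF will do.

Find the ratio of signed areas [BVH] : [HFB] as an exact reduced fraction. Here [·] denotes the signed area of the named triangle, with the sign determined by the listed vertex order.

Work in coordinates with B = (0, 0), J = (1, 0), F = (0, 1).
1. H lies on line FJ with FH:HJ = 2:1 ⇒ H = (2/3, 1/3)
2. M is the midpoint of BH ⇒ M = (1/3, 1/6)
3. V is where the line through B parallel to MF meets line FH ⇒ V = (-2/3, 5/3)
2·[BVH] = -4/3, 2·[HFB] = 2/3
[BVH]:[HFB] = -4/3:2/3 = -2

[BVH]:[HFB] = -2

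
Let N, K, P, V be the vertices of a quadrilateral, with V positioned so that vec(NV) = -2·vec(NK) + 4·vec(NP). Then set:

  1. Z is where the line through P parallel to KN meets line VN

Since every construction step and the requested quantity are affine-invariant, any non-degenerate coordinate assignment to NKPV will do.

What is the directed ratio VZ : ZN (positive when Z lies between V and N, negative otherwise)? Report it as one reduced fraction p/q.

Work in coordinates with N = (0, 0), K = (1, 0), P = (0, 1), V = (-2, 4).
1. Z is where the line through P parallel to KN meets line VN ⇒ Z = (-1/2, 1)
Z = V + t·(N−V) with t = 3/4, so VZ:ZN = t:(1−t) = 3/4:1/4

VZ:ZN = 3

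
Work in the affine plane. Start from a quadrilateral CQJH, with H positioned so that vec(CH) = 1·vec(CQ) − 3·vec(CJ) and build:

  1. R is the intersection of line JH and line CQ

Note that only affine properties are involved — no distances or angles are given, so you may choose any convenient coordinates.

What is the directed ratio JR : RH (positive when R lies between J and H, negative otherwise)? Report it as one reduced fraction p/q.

JR:RH = 1/3

Assign C = (0, 0), Q = (1, 0), J = (0, 1), H = (1, -3) — the answer is frame-independent, so this choice is without loss of generality.
1. R is the intersection of line JH and line CQ ⇒ R = (1/4, 0)
R = J + t·(H−J) with t = 1/4, so JR:RH = t:(1−t) = 1/4:3/4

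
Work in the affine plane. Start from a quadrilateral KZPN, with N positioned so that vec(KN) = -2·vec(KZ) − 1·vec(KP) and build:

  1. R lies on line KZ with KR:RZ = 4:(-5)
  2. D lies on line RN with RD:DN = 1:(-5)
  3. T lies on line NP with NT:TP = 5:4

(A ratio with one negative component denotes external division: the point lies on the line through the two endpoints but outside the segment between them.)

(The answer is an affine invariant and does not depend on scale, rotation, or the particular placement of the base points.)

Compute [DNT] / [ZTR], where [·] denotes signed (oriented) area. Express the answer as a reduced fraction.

Set K = (0, 0), Z = (1, 0), P = (0, 1), N = (-2, -1); any affine frame gives the same invariant.
1. R lies on line KZ with KR:RZ = 4:(-5) ⇒ R = (-4, 0)
2. D lies on line RN with RD:DN = 1:(-5) ⇒ D = (-9/2, 1/4)
3. T lies on line NP with NT:TP = 5:4 ⇒ T = (-8/9, 1/9)
2·[DNT] = 25/6, 2·[ZTR] = 5/9
[DNT]:[ZTR] = 25/6:5/9 = 15/2

[DNT]:[ZTR] = 15/2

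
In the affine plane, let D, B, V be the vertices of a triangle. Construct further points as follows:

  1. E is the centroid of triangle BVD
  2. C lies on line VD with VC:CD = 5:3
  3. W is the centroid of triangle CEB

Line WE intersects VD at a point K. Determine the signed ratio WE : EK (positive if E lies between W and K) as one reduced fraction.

WE:EK = 1/3

Assign D = (0, 0), B = (1, 0), V = (0, 1) — the answer is frame-independent, so this choice is without loss of generality.
1. E is the centroid of triangle BVD ⇒ E = (1/3, 1/3)
2. C lies on line VD with VC:CD = 5:3 ⇒ C = (0, 3/8)
3. W is the centroid of triangle CEB ⇒ W = (4/9, 17/72)
line WE meets VD at K = (0, 5/8)
E = W + t·(K−W) with t = 1/4, so WE:EK = 1/4:3/4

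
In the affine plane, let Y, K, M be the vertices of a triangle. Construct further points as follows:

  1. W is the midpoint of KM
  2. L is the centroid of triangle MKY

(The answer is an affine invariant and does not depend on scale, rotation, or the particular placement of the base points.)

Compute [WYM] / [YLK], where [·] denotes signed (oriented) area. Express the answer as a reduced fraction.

[WYM]:[YLK] = 3/2

Choose coordinates Y = (0, 0), K = (1, 0), M = (0, 1).
1. W is the midpoint of KM ⇒ W = (1/2, 1/2)
2. L is the centroid of triangle MKY ⇒ L = (1/3, 1/3)
2·[WYM] = -1/2, 2·[YLK] = -1/3
[WYM]:[YLK] = -1/2:-1/3 = 3/2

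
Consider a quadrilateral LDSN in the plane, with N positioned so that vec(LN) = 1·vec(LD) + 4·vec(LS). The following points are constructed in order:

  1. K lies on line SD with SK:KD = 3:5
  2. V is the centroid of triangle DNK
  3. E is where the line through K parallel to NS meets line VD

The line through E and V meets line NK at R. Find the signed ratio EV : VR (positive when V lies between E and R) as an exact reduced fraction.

Work in coordinates with L = (0, 0), D = (1, 0), S = (0, 1), N = (1, 4).
1. K lies on line SD with SK:KD = 3:5 ⇒ K = (3/8, 5/8)
2. V is the centroid of triangle DNK ⇒ V = (19/24, 37/24)
3. E is where the line through K parallel to NS meets line VD ⇒ E = (79/104, 185/104)
line EV meets NK at R = (11/16, 37/16)
V = E + t·(R−E) with t = -4/9, so EV:VR = -4/9:13/9

EV:VR = -4/13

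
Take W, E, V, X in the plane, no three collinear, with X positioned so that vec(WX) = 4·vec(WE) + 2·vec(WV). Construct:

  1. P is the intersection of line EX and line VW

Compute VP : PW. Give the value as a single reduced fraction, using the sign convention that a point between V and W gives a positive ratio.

Set W = (0, 0), E = (1, 0), V = (0, 1), X = (4, 2); any affine frame gives the same invariant.
1. P is the intersection of line EX and line VW ⇒ P = (0, -2/3)
P = V + t·(W−V) with t = 5/3, so VP:PW = t:(1−t) = 5/3:-2/3

VP:PW = -5/2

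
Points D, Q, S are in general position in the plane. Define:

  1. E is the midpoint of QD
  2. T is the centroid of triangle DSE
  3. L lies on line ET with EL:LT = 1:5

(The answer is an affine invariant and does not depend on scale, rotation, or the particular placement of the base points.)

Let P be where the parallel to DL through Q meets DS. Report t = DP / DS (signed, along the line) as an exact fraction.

Set D = (0, 0), Q = (1, 0), S = (0, 1); any affine frame gives the same invariant.
1. E is the midpoint of QD ⇒ E = (1/2, 0)
2. T is the centroid of triangle DSE ⇒ T = (1/6, 1/3)
3. L lies on line ET with EL:LT = 1:5 ⇒ L = (4/9, 1/18)
through Q parallel to DL: direction (4/9, 1/18); meets DS at P = (0, -1/8)
P = D + t·(S−D) with t = -1/8

t = -1/8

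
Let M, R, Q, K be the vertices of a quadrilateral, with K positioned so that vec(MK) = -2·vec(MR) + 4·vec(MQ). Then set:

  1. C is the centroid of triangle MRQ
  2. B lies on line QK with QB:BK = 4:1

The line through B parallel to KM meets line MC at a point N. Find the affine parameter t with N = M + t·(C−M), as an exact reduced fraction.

Assign M = (0, 0), R = (1, 0), Q = (0, 1), K = (-2, 4) — the answer is frame-independent, so this choice is without loss of generality.
1. C is the centroid of triangle MRQ ⇒ C = (1/3, 1/3)
2. B lies on line QK with QB:BK = 4:1 ⇒ B = (-8/5, 17/5)
through B parallel to KM: direction (2, -4); meets MC at N = (1/15, 1/15)
N = M + t·(C−M) with t = 1/5

t = 1/5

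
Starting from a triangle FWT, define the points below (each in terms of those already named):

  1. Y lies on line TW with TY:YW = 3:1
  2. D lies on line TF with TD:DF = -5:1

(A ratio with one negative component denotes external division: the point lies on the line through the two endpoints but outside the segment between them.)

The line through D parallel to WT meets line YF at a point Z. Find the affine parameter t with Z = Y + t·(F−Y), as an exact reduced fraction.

Set F = (0, 0), W = (1, 0), T = (0, 1); any affine frame gives the same invariant.
1. Y lies on line TW with TY:YW = 3:1 ⇒ Y = (3/4, 1/4)
2. D lies on line TF with TD:DF = -5:1 ⇒ D = (0, -1/4)
through D parallel to WT: direction (-1, 1); meets YF at Z = (-3/16, -1/16)
Z = Y + t·(F−Y) with t = 5/4

t = 5/4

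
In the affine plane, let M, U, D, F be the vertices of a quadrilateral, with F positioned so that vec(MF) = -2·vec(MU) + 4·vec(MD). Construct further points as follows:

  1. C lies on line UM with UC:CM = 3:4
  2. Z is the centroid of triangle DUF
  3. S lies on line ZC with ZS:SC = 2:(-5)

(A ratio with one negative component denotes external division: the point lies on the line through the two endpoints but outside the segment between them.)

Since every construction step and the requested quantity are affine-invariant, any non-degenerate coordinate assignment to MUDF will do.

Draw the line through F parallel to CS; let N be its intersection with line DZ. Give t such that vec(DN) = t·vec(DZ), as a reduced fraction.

t = -13

Set M = (0, 0), U = (1, 0), D = (0, 1), F = (-2, 4); any affine frame gives the same invariant.
1. C lies on line UM with UC:CM = 3:4 ⇒ C = (4/7, 0)
2. Z is the centroid of triangle DUF ⇒ Z = (-1/3, 5/3)
3. S lies on line ZC with ZS:SC = 2:(-5) ⇒ S = (-59/63, 25/9)
through F parallel to CS: direction (-95/63, 25/9); meets DZ at N = (13/3, -23/3)
N = D + t·(Z−D) with t = -13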